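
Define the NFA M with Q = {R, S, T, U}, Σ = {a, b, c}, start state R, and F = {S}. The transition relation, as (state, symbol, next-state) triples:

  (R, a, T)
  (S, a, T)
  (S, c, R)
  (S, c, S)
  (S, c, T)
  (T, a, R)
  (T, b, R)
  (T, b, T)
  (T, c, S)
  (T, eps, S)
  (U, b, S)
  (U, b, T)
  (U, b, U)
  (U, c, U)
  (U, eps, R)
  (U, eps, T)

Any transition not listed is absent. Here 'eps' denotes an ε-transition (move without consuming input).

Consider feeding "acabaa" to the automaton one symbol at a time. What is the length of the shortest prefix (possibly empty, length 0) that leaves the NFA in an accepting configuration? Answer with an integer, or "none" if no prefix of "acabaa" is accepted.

Start in {R}.
Read 'a': R→{T}; union {T}; ε-closure = {S, T}.
None of the earlier sets intersect F, but {S, T} does.

1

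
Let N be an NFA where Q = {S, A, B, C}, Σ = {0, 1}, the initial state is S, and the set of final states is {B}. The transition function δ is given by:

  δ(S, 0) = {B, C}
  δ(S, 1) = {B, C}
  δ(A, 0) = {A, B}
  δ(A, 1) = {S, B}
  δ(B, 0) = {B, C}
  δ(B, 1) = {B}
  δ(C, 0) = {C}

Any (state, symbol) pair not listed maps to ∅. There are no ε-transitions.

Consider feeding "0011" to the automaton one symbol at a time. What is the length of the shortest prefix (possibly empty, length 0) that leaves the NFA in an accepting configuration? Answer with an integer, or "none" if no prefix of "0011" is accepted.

Start in {S}.
Read '0': S→{B, C}; now {B, C}.
None of the earlier sets intersect F, but {B, C} does.

1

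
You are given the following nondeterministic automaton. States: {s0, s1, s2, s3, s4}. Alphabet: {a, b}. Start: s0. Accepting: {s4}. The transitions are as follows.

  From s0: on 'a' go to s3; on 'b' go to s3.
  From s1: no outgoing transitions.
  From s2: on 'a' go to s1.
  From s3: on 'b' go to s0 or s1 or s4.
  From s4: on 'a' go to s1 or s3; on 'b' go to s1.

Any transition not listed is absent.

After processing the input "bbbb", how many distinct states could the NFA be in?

3

Start in {s0}.
Read 'b': s0→{s3}; now {s3}.
Read 'b': s3→{s0, s1, s4}; now {s0, s1, s4}.
Read 'b': s0→{s3}, s1→∅, s4→{s1}; now {s1, s3}.
Read 'b': s1→∅, s3→{s0, s1, s4}; now {s0, s1, s4}.
That set has 3 states.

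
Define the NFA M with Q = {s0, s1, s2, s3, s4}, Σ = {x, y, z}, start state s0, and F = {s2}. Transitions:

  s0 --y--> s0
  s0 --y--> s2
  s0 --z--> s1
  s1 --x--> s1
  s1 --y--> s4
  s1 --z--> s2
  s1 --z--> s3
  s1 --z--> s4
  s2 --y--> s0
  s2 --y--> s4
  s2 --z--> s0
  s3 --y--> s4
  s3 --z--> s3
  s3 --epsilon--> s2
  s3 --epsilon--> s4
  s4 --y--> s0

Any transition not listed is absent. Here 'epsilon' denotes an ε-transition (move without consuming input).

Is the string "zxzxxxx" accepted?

Start in {s0}.
Read 'z': s0→{s1}; now {s1}.
Read 'x': s1→{s1}; now {s1}.
Read 'z': s1→{s2, s3, s4}; now {s2, s3, s4}.
Read 'x': s2→∅, s3→∅, s4→∅; now ∅.
The set is empty and remains empty for the remaining 3 symbols.
The final set ∅ contains no accepting state.

No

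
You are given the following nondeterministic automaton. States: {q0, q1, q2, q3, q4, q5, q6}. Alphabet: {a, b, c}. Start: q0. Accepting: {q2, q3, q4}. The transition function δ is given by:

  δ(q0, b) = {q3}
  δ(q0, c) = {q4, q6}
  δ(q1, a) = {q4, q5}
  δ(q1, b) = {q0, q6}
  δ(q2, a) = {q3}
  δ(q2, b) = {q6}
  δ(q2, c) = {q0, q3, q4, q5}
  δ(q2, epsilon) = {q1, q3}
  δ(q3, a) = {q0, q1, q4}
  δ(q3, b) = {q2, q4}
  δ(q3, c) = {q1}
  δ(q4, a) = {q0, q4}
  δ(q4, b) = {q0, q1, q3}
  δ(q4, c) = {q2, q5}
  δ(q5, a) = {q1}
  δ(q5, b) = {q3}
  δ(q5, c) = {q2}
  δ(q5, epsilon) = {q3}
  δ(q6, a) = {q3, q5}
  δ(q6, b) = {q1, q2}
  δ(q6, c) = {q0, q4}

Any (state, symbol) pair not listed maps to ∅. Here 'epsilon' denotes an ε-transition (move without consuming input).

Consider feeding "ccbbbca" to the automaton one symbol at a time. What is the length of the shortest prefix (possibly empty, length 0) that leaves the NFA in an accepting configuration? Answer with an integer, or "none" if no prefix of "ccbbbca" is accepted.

Start in {q0}.
Read 'c': {q0} → {q4, q6}.
None of the earlier sets intersect F, but {q4, q6} does.

1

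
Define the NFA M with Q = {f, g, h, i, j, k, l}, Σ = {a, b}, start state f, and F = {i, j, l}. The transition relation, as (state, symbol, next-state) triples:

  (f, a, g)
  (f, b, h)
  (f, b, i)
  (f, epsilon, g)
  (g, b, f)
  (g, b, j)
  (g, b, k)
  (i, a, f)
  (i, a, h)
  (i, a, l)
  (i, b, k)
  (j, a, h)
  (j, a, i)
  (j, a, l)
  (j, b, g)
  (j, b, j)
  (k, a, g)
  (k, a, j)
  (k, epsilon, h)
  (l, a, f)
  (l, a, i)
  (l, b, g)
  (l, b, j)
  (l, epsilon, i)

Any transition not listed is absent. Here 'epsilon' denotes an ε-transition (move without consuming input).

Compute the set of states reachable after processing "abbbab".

{f, g, h, i, j, k}

Start: ε-closure({f}) = {f, g}.
Read 'a': f→{g}, g→∅; now {g}.
Read 'b': g→{f, j, k}; union {f, j, k}; ε-closure = {f, g, h, j, k}.
Read 'b': f→{h, i}, g→{f, j, k}, h→∅, j→{g, j}, k→∅; now {f, g, h, i, j, k}.
Read 'b': f→{h, i}, g→{f, j, k}, h→∅, i→{k}, j→{g, j}, k→∅; now {f, g, h, i, j, k}.
Read 'a': f→{g}, g→∅, h→∅, i→{f, h, l}, j→{h, i, l}, k→{g, j}; now {f, g, h, i, j, l}.
Read 'b': f→{h, i}, g→{f, j, k}, h→∅, i→{k}, j→{g, j}, l→{g, j}; now {f, g, h, i, j, k}.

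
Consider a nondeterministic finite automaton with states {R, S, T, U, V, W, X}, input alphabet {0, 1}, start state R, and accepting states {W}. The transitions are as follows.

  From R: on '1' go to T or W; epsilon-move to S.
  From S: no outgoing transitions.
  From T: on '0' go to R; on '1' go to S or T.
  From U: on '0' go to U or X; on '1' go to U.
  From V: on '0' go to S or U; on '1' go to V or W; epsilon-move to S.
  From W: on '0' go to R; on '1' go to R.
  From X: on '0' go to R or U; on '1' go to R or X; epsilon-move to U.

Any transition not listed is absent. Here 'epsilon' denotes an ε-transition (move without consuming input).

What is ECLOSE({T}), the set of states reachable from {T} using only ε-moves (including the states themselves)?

{T}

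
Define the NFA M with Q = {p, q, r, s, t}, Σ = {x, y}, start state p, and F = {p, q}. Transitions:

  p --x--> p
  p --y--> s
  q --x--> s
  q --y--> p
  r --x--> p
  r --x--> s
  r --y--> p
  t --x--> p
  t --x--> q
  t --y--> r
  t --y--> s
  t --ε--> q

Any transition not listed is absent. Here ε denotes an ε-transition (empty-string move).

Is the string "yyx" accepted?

Start in {p}.
Read 'y': p→{s}; now {s}.
Read 'y': s→∅; now ∅.
The set is empty and remains empty for the remaining 1 symbol.
The final set ∅ contains no accepting state.

No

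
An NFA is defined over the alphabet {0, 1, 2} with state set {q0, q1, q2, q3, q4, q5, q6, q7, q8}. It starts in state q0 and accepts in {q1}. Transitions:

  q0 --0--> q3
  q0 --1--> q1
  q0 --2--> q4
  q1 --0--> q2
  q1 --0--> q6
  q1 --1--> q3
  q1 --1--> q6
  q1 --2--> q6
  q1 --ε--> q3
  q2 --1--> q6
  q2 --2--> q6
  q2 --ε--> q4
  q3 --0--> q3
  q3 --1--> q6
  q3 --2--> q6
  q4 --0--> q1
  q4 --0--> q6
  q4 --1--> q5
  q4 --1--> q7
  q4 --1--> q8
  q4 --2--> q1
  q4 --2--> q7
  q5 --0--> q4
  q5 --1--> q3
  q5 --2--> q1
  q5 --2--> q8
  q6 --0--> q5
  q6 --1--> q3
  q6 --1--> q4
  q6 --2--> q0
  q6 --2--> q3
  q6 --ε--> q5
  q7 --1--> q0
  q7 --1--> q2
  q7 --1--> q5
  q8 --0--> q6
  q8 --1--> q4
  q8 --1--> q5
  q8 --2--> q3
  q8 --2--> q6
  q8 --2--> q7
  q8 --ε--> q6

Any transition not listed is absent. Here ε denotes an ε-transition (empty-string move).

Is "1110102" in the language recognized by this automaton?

Yes

Start in {q0}.
Read '1': {q0} → {q1, q3}.
Read '1': {q1, q3} → {q3, q5, q6}.
Read '1': {q3, q5, q6} → {q3, q4, q5, q6}.
Read '0': {q3, q4, q5, q6} → {q1, q3, q4, q5, q6}.
Read '1': {q1, q3, q4, q5, q6} → {q3, q4, q5, q6, q7, q8}.
Read '0': {q3, q4, q5, q6, q7, q8} → {q1, q3, q4, q5, q6}.
Read '2': {q1, q3, q4, q5, q6} → {q0, q1, q3, q5, q6, q7, q8}.
The final set {q0, q1, q3, q5, q6, q7, q8} contains the accepting state q1.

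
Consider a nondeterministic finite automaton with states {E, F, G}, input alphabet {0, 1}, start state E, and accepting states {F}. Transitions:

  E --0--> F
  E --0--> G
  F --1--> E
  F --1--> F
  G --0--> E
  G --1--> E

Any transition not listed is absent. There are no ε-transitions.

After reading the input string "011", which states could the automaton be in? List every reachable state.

Start in {E}.
Read '0': {E} → {F, G}.
Read '1': {F, G} → {E, F}.
Read '1': {E, F} → {E, F}.

{E, F}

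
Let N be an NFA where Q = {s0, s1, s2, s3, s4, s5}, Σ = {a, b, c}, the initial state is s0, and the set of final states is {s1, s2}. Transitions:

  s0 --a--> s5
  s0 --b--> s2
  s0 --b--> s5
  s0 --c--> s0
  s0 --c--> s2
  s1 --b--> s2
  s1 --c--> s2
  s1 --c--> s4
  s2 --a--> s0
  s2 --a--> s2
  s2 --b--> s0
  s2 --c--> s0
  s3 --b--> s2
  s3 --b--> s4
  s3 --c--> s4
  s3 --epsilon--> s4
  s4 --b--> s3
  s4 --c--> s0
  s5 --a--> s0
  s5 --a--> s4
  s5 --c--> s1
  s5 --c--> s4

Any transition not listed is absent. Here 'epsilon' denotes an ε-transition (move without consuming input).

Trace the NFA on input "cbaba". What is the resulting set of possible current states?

{s0, s2, s4, s5}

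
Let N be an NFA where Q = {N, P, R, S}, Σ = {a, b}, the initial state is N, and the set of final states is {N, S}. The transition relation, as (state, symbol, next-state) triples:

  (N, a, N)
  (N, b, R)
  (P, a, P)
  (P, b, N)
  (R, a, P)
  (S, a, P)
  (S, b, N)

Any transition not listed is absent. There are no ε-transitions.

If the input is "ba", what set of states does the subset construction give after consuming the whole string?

Start in {N}.
Read 'b': {N} → {R}.
Read 'a': {R} → {P}.

{P}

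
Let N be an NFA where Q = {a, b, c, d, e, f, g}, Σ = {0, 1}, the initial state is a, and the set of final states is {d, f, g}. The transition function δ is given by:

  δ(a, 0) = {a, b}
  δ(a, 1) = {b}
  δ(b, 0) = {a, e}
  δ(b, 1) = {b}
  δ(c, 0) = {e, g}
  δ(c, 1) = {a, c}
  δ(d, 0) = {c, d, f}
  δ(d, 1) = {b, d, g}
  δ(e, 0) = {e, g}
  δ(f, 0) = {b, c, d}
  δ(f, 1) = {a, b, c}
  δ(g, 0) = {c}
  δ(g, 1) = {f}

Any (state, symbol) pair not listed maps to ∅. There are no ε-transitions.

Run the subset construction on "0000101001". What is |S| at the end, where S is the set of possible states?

Start in {a}.
Read '0': {a} → {a, b}.
Read '0': {a, b} → {a, b, e}.
Read '0': {a, b, e} → {a, b, e, g}.
Read '0': {a, b, e, g} → {a, b, c, e, g}.
Read '1': {a, b, c, e, g} → {a, b, c, f}.
Read '0': {a, b, c, f} → {a, b, c, d, e, g}.
Read '1': {a, b, c, d, e, g} → {a, b, c, d, f, g}.
Read '0': {a, b, c, d, f, g} → {a, b, c, d, e, f, g}.
Read '0': {a, b, c, d, e, f, g} → {a, b, c, d, e, f, g}.
Read '1': {a, b, c, d, e, f, g} → {a, b, c, d, f, g}.
That set has 6 states.

6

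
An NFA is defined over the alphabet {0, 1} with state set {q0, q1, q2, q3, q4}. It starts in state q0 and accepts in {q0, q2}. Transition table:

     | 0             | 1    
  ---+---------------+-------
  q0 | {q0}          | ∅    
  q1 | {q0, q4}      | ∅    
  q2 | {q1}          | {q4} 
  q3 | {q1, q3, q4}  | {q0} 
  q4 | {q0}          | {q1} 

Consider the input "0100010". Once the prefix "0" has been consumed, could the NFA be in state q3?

No

Start in {q0}.
Read '0': q0→{q0}; now {q0}.
State q3 is not in {q0}.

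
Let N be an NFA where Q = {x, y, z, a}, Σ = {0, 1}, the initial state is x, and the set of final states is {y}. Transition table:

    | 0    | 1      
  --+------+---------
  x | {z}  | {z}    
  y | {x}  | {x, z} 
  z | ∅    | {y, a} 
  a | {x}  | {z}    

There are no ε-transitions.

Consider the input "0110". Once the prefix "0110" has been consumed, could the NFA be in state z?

Yes

Start in {x}.
Read '0': {x} → {z}.
Read '1': {z} → {y, a}.
Read '1': {y, a} → {x, z}.
Read '0': {x, z} → {z}.
State z is in {z}.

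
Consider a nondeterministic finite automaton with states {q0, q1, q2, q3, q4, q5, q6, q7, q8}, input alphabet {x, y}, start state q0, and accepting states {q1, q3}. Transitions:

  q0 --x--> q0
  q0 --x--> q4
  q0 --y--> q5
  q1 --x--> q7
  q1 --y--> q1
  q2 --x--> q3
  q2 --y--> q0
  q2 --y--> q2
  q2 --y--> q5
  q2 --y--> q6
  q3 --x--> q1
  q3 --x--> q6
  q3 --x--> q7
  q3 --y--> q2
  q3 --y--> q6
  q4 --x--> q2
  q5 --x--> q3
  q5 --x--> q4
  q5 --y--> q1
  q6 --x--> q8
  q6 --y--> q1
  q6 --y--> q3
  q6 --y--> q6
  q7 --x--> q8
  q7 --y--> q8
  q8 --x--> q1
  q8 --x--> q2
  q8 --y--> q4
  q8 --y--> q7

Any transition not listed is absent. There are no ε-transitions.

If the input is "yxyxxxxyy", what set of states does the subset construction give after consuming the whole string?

Start in {q0}.
Read 'y': {q0} → {q5}.
Read 'x': {q5} → {q3, q4}.
Read 'y': {q3, q4} → {q2, q6}.
Read 'x': {q2, q6} → {q3, q8}.
Read 'x': {q3, q8} → {q1, q2, q6, q7}.
Read 'x': {q1, q2, q6, q7} → {q3, q7, q8}.
Read 'x': {q3, q7, q8} → {q1, q2, q6, q7, q8}.
Read 'y': {q1, q2, q6, q7, q8} → {q0, q1, q2, q3, q4, q5, q6, q7, q8}.
Read 'y': {q0, q1, q2, q3, q4, q5, q6, q7, q8} → {q0, q1, q2, q3, q4, q5, q6, q7, q8}.

{q0, q1, q2, q3, q4, q5, q6, q7, q8}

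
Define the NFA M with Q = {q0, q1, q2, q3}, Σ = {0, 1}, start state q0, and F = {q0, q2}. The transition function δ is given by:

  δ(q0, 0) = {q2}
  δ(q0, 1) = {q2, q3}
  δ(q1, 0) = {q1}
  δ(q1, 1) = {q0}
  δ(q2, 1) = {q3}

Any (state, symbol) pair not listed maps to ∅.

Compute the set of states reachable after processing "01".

Start in {q0}.
Read '0': {q0} → {q2}.
Read '1': {q2} → {q3}.

{q3}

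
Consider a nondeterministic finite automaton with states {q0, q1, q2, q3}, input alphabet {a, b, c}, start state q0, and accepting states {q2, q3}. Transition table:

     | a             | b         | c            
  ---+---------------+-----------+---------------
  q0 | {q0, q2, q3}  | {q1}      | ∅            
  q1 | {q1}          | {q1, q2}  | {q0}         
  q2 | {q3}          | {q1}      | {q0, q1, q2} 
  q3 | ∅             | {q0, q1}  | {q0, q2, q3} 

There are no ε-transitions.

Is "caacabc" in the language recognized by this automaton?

No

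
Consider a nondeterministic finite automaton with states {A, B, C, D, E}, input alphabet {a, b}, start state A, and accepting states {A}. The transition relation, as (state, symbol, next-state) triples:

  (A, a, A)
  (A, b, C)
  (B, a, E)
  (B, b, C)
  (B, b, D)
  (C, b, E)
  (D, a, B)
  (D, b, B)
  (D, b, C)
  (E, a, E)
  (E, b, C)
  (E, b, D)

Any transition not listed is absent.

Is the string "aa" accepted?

Yes

Start in {A}.
Read 'a': {A} → {A}.
Read 'a': {A} → {A}.
The final set {A} contains the accepting state A.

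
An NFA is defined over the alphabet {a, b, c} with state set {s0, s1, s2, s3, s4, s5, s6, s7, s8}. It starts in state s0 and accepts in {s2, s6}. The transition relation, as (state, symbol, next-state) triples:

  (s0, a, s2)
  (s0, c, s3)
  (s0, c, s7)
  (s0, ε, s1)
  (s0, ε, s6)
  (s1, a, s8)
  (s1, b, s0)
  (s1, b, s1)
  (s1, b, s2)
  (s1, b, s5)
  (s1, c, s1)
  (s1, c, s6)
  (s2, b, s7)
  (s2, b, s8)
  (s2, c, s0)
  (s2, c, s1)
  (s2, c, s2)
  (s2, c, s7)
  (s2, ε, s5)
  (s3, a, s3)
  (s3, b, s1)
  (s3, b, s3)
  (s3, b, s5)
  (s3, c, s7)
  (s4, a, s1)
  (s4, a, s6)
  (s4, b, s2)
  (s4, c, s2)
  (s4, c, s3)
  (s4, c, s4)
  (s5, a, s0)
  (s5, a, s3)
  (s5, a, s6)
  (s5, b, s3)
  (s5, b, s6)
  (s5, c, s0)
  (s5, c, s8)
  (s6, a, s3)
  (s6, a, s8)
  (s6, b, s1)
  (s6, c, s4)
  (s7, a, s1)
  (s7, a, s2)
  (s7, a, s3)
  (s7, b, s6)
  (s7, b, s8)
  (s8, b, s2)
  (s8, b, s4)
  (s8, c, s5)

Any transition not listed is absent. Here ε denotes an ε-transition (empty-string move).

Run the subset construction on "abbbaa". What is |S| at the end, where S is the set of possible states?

7

Start: ε-closure({s0}) = {s0, s1, s6}.
Read 'a': {s0, s1, s6} → {s2, s3, s5, s8}.
Read 'b': {s2, s3, s5, s8} → {s1, s2, s3, s4, s5, s6, s7, s8}.
Read 'b': {s1, s2, s3, s4, s5, s6, s7, s8} → {s0, s1, s2, s3, s4, s5, s6, s7, s8}.
Read 'b': {s0, s1, s2, s3, s4, s5, s6, s7, s8} → {s0, s1, s2, s3, s4, s5, s6, s7, s8}.
Read 'a': {s0, s1, s2, s3, s4, s5, s6, s7, s8} → {s0, s1, s2, s3, s5, s6, s8}.
Read 'a': {s0, s1, s2, s3, s5, s6, s8} → {s0, s1, s2, s3, s5, s6, s8}.
That set has 7 states.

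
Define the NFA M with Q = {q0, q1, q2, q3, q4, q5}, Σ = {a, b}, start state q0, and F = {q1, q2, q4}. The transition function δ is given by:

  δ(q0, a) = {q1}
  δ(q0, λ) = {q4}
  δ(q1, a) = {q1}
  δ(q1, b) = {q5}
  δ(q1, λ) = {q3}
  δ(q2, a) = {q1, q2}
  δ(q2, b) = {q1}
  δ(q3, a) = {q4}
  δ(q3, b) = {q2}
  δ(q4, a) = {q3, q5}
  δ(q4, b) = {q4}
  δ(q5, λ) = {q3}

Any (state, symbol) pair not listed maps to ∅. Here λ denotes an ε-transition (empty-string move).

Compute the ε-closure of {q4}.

Begin with {q4}.
No ε-moves leave this set, so the closure equals the set itself.

{q4}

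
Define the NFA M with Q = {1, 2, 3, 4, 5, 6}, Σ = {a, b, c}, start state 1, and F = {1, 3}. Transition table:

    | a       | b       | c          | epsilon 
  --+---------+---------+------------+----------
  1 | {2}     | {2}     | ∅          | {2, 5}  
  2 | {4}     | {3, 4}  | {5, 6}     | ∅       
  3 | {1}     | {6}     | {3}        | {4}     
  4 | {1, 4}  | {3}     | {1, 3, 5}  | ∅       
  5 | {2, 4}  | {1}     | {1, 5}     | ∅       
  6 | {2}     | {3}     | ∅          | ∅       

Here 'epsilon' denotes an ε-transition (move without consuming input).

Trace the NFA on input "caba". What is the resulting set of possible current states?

{1, 2, 4, 5}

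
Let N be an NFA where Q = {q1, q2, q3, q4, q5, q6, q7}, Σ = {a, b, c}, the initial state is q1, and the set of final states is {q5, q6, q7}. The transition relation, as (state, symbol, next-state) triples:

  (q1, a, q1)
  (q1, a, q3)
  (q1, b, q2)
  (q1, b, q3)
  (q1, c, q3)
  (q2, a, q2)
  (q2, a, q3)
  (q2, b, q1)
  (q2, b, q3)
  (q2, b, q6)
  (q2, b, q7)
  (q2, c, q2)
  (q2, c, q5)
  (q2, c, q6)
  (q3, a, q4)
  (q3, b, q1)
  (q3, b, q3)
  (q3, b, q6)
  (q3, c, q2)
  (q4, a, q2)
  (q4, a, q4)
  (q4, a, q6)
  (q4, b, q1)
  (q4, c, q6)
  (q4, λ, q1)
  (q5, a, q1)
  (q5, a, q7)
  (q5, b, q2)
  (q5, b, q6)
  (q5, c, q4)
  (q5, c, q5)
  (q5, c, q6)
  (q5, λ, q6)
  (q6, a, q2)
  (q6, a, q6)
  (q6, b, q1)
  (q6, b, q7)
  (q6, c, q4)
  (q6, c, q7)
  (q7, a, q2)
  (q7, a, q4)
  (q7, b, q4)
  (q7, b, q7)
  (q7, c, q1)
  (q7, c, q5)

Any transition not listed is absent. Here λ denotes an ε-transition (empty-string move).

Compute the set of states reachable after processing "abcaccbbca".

Start in {q1}.
Read 'a': {q1} → {q1, q3}.
Read 'b': {q1, q3} → {q1, q2, q3, q6}.
Read 'c': {q1, q2, q3, q6} → {q1, q2, q3, q4, q5, q6, q7}.
Read 'a': {q1, q2, q3, q4, q5, q6, q7} → {q1, q2, q3, q4, q6, q7}.
Read 'c': {q1, q2, q3, q4, q6, q7} → {q1, q2, q3, q4, q5, q6, q7}.
Read 'c': {q1, q2, q3, q4, q5, q6, q7} → {q1, q2, q3, q4, q5, q6, q7}.
Read 'b': {q1, q2, q3, q4, q5, q6, q7} → {q1, q2, q3, q4, q6, q7}.
Read 'b': {q1, q2, q3, q4, q6, q7} → {q1, q2, q3, q4, q6, q7}.
Read 'c': {q1, q2, q3, q4, q6, q7} → {q1, q2, q3, q4, q5, q6, q7}.
Read 'a': {q1, q2, q3, q4, q5, q6, q7} → {q1, q2, q3, q4, q6, q7}.

{q1, q2, q3, q4, q6, q7}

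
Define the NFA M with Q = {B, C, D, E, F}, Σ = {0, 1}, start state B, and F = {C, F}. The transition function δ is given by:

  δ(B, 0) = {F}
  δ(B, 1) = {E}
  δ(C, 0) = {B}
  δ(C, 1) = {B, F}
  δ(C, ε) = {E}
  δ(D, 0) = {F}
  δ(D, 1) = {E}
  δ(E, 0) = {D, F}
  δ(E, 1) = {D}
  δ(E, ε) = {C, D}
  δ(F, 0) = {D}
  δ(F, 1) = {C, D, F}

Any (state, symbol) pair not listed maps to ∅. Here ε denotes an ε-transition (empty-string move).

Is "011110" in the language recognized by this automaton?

Start in {B}.
Read '0': {B} → {F}.
Read '1': {F} → {C, D, E, F}.
Read '1': {C, D, E, F} → {B, C, D, E, F}.
Read '1': {B, C, D, E, F} → {B, C, D, E, F}.
Read '1': {B, C, D, E, F} → {B, C, D, E, F}.
Read '0': {B, C, D, E, F} → {B, D, F}.
The final set {B, D, F} contains the accepting state F.

Yes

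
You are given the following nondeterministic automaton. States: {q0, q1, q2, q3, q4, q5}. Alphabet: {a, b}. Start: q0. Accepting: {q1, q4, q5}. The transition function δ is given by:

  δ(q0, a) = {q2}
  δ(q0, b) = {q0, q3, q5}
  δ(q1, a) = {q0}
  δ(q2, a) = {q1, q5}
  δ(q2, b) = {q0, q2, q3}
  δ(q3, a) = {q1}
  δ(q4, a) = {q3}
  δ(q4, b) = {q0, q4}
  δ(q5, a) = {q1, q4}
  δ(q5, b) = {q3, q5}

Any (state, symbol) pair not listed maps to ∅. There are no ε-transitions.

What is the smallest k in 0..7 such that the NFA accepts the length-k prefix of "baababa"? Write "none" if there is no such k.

Start in {q0}.
Read 'b': q0→{q0, q3, q5}; now {q0, q3, q5}.
None of the earlier sets intersect F, but {q0, q3, q5} does.

1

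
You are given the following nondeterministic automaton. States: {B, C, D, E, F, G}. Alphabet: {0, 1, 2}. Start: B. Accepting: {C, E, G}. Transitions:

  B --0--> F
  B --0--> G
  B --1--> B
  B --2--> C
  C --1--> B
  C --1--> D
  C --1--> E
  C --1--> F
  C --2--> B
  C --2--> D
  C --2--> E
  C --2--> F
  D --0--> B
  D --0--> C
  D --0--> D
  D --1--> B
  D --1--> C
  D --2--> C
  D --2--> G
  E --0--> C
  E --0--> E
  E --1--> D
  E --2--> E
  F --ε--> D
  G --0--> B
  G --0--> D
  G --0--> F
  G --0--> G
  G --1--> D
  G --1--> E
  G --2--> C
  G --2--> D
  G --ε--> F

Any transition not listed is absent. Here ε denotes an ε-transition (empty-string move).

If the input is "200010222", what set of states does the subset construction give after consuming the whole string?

Start in {B}.
Read '2': {B} → {C}.
Read '0': {C} → ∅.
The set is empty and remains empty for the remaining 7 symbols.

∅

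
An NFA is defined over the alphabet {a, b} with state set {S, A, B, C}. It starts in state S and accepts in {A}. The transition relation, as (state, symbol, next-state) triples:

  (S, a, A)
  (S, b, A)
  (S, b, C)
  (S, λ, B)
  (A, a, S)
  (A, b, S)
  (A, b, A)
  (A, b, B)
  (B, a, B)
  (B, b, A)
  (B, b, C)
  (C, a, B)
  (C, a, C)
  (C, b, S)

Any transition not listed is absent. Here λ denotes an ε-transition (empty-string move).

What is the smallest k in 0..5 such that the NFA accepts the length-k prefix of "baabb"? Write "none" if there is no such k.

Start: ε-closure({S}) = {S, B}.
Read 'b': S→{A, C}, B→{A, C}; now {A, C}.
None of the earlier sets intersect F, but {A, C} does.

1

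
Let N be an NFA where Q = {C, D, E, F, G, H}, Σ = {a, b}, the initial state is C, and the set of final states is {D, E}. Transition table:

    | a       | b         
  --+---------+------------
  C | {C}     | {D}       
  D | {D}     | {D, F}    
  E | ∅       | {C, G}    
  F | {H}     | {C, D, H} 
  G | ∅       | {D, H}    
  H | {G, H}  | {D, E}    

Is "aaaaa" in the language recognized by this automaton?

No

Start in {C}.
Read 'a': {C} → {C}.
Read 'a': {C} → {C}.
Read 'a': {C} → {C}.
Read 'a': {C} → {C}.
Read 'a': {C} → {C}.
The final set {C} contains no accepting state.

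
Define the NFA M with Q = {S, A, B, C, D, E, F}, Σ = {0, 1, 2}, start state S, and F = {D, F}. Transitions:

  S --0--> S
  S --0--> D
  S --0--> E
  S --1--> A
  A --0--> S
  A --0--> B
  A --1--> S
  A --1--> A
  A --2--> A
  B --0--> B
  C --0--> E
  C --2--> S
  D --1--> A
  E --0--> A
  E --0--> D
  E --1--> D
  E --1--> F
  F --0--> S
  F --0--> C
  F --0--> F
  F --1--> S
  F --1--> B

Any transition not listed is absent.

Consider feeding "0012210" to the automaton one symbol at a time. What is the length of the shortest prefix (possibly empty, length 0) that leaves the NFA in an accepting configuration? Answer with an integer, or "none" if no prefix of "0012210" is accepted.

1

Start in {S}.
Read '0': {S} → {S, D, E}.
None of the earlier sets intersect F, but {S, D, E} does.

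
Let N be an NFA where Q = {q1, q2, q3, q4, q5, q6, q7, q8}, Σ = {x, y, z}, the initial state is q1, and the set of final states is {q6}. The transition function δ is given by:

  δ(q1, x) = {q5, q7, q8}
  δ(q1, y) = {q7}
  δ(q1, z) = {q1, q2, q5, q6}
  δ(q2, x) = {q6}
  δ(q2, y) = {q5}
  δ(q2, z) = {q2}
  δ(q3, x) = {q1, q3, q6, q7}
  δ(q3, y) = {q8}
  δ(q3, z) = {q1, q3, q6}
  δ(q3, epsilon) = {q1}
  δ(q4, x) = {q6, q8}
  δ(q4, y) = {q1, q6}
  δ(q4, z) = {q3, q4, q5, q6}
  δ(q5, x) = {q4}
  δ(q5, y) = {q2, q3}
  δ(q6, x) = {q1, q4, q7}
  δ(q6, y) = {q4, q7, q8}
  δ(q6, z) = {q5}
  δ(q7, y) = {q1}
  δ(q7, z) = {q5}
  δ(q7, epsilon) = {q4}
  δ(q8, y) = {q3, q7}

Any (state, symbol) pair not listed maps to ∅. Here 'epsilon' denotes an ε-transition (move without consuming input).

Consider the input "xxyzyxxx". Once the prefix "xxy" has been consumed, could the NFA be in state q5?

No

Start in {q1}.
Read 'x': {q1} → {q4, q5, q7, q8}.
Read 'x': {q4, q5, q7, q8} → {q4, q6, q8}.
Read 'y': {q4, q6, q8} → {q1, q3, q4, q6, q7, q8}.
State q5 is not in {q1, q3, q4, q6, q7, q8}.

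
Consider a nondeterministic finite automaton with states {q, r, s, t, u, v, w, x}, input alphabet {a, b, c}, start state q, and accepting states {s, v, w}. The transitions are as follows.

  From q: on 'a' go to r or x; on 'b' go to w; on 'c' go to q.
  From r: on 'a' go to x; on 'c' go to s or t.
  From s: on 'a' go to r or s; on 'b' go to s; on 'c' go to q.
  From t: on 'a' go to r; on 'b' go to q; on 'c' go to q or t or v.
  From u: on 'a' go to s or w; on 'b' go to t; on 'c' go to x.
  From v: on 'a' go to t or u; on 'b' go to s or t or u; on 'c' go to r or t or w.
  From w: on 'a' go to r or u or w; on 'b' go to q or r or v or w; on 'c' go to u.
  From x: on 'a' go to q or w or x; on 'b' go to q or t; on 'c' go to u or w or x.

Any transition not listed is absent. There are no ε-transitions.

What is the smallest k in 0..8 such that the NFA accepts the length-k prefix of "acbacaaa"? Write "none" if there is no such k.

Start in {q}.
Read 'a': {q} → {r, x}.
Read 'c': {r, x} → {s, t, u, w, x}.
None of the earlier sets intersect F, but {s, t, u, w, x} does.

2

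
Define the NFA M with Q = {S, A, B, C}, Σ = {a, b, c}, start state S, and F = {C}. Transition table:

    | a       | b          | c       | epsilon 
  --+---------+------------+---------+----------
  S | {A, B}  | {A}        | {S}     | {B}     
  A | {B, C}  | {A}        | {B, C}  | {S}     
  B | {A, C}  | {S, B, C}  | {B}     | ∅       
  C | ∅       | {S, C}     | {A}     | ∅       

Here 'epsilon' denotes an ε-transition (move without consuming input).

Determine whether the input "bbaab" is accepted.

Start: ε-closure({S}) = {S, B}.
Read 'b': S→{A}, B→{S, B, C}; now {S, A, B, C}.
Read 'b': S→{A}, A→{A}, B→{S, B, C}, C→{S, C}; now {S, A, B, C}.
Read 'a': S→{A, B}, A→{B, C}, B→{A, C}, C→∅; union {A, B, C}; ε-closure = {S, A, B, C}.
Read 'a': S→{A, B}, A→{B, C}, B→{A, C}, C→∅; union {A, B, C}; ε-closure = {S, A, B, C}.
Read 'b': S→{A}, A→{A}, B→{S, B, C}, C→{S, C}; now {S, A, B, C}.
The final set {S, A, B, C} contains the accepting state C.

Yes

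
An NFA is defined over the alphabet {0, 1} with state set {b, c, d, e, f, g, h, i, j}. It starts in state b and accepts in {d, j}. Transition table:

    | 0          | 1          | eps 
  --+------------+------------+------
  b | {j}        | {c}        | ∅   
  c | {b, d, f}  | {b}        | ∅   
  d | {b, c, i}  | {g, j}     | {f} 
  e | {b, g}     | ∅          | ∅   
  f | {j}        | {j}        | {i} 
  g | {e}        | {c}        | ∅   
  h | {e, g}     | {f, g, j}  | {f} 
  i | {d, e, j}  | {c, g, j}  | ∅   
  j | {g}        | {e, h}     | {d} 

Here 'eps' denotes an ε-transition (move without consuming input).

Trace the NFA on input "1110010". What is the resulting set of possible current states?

{b, c, d, e, f, g, i, j}

Start in {b}.
Read '1': b→{c}; now {c}.
Read '1': c→{b}; now {b}.
Read '1': b→{c}; now {c}.
Read '0': c→{b, d, f}; union {b, d, f}; ε-closure = {b, d, f, i}.
Read '0': b→{j}, d→{b, c, i}, f→{j}, i→{d, e, j}; union {b, c, d, e, i, j}; ε-closure = {b, c, d, e, f, i, j}.
Read '1': b→{c}, c→{b}, d→{g, j}, e→∅, f→{j}, i→{c, g, j}, j→{e, h}; union {b, c, e, g, h, j}; ε-closure = {b, c, d, e, f, g, h, i, j}.
Read '0': b→{j}, c→{b, d, f}, d→{b, c, i}, e→{b, g}, f→{j}, g→{e}, h→{e, g}, i→{d, e, j}, j→{g}; now {b, c, d, e, f, g, i, j}.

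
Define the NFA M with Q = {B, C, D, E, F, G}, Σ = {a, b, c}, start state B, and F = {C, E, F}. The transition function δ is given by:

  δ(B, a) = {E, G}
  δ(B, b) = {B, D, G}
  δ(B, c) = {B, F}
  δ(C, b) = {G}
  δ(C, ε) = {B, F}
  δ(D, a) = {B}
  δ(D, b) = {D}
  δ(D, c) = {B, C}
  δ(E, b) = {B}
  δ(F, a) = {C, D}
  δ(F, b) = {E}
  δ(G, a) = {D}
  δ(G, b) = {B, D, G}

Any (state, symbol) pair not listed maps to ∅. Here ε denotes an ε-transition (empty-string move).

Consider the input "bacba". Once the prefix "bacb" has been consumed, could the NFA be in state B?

Start in {B}.
Read 'b': {B} → {B, D, G}.
Read 'a': {B, D, G} → {B, D, E, G}.
Read 'c': {B, D, E, G} → {B, C, F}.
Read 'b': {B, C, F} → {B, D, E, G}.
State B is in {B, D, E, G}.

Yes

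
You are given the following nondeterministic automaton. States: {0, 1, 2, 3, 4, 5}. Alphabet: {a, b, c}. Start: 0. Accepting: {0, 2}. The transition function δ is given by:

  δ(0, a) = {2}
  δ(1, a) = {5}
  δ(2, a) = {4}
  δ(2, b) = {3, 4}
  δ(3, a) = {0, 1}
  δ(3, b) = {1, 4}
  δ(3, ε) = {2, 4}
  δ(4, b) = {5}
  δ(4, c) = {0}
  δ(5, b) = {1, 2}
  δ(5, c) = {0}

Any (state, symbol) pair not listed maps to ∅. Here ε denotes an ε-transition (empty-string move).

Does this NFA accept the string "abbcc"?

No

Start in {0}.
Read 'a': {0} → {2}.
Read 'b': {2} → {2, 3, 4}.
Read 'b': {2, 3, 4} → {1, 2, 3, 4, 5}.
Read 'c': {1, 2, 3, 4, 5} → {0}.
Read 'c': {0} → ∅.
The final set ∅ contains no accepting state.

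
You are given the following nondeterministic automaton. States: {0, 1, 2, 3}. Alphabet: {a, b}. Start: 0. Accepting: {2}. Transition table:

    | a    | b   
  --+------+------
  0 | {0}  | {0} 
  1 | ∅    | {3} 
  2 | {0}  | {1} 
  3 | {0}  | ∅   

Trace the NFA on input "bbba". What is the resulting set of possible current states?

{0}

Start in {0}.
Read 'b': {0} → {0}.
Read 'b': {0} → {0}.
Read 'b': {0} → {0}.
Read 'a': {0} → {0}.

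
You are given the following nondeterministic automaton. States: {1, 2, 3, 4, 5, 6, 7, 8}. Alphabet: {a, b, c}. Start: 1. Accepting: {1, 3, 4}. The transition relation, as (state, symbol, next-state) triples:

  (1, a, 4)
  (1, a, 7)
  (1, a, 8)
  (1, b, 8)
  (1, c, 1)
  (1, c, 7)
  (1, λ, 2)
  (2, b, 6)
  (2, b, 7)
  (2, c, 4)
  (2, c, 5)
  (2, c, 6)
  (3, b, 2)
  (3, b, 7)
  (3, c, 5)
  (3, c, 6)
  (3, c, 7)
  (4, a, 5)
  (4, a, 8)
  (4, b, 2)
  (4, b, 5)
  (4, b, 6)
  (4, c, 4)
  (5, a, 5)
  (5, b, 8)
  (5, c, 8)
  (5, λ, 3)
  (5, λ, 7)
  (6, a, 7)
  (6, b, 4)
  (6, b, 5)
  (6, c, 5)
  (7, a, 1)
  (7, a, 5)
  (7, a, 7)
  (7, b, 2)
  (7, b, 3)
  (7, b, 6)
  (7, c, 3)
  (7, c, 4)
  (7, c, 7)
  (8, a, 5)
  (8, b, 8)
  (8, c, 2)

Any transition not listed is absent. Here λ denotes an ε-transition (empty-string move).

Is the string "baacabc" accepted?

Start: ε-closure({1}) = {1, 2}.
Read 'b': 1→{8}, 2→{6, 7}; now {6, 7, 8}.
Read 'a': 6→{7}, 7→{1, 5, 7}, 8→{5}; union {1, 5, 7}; ε-closure = {1, 2, 3, 5, 7}.
Read 'a': 1→{4, 7, 8}, 2→∅, 3→∅, 5→{5}, 7→{1, 5, 7}; union {1, 4, 5, 7, 8}; ε-closure = {1, 2, 3, 4, 5, 7, 8}.
Read 'c': 1→{1, 7}, 2→{4, 5, 6}, 3→{5, 6, 7}, 4→{4}, 5→{8}, 7→{3, 4, 7}, 8→{2}; now {1, 2, 3, 4, 5, 6, 7, 8}.
Read 'a': 1→{4, 7, 8}, 2→∅, 3→∅, 4→{5, 8}, 5→{5}, 6→{7}, 7→{1, 5, 7}, 8→{5}; union {1, 4, 5, 7, 8}; ε-closure = {1, 2, 3, 4, 5, 7, 8}.
Read 'b': 1→{8}, 2→{6, 7}, 3→{2, 7}, 4→{2, 5, 6}, 5→{8}, 7→{2, 3, 6}, 8→{8}; now {2, 3, 5, 6, 7, 8}.
Read 'c': 2→{4, 5, 6}, 3→{5, 6, 7}, 5→{8}, 6→{5}, 7→{3, 4, 7}, 8→{2}; now {2, 3, 4, 5, 6, 7, 8}.
The final set {2, 3, 4, 5, 6, 7, 8} contains the accepting states 3, 4.

Yes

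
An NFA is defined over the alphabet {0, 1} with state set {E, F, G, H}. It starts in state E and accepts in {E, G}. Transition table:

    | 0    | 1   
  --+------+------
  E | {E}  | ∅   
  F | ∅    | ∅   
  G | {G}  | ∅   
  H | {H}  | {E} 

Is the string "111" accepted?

No

Start in {E}.
Read '1': {E} → ∅.
The set is empty and remains empty for the remaining 2 symbols.
The final set ∅ contains no accepting state.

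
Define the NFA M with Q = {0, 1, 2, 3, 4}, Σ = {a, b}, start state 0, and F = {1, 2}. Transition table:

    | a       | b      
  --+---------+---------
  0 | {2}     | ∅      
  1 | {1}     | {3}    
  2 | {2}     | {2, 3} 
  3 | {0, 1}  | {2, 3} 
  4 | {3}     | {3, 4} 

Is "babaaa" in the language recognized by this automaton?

No

Start in {0}.
Read 'b': 0→∅; now ∅.
The set is empty and remains empty for the remaining 5 symbols.
The final set ∅ contains no accepting state.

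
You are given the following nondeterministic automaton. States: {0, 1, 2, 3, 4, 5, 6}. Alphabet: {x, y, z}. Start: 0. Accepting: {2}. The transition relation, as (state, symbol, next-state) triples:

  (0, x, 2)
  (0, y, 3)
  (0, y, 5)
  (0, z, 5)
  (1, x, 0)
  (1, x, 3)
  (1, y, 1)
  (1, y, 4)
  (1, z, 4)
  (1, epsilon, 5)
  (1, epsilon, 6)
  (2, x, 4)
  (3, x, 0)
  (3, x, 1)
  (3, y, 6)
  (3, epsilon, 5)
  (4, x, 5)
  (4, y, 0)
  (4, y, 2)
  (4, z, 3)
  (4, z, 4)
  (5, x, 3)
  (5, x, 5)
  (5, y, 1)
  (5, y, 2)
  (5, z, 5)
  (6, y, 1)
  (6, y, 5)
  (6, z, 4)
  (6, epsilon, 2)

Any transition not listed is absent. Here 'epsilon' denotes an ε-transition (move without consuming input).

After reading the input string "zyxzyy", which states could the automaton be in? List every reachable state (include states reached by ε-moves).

{1, 2, 3, 4, 5, 6}

Start in {0}.
Read 'z': 0→{5}; now {5}.
Read 'y': 5→{1, 2}; union {1, 2}; ε-closure = {1, 2, 5, 6}.
Read 'x': 1→{0, 3}, 2→{4}, 5→{3, 5}, 6→∅; now {0, 3, 4, 5}.
Read 'z': 0→{5}, 3→∅, 4→{3, 4}, 5→{5}; now {3, 4, 5}.
Read 'y': 3→{6}, 4→{0, 2}, 5→{1, 2}; union {0, 1, 2, 6}; ε-closure = {0, 1, 2, 5, 6}.
Read 'y': 0→{3, 5}, 1→{1, 4}, 2→∅, 5→{1, 2}, 6→{1, 5}; union {1, 2, 3, 4, 5}; ε-closure = {1, 2, 3, 4, 5, 6}.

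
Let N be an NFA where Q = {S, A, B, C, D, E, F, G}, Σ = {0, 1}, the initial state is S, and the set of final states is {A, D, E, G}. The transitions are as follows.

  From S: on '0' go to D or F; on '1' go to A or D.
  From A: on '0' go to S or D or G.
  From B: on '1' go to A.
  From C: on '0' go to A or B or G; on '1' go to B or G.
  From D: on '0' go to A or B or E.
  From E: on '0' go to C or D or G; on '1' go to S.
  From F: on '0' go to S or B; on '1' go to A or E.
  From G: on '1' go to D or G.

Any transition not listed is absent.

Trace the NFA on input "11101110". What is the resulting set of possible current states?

Start in {S}.
Read '1': {S} → {A, D}.
Read '1': {A, D} → ∅.
The set is empty and remains empty for the remaining 6 symbols.

∅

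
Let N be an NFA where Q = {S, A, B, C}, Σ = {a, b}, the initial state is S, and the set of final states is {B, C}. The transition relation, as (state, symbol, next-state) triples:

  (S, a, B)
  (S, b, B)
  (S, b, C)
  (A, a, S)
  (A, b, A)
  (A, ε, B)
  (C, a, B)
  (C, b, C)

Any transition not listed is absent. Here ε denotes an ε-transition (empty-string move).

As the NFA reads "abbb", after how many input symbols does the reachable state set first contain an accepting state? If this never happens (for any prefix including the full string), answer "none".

Start in {S}.
Read 'a': S→{B}; now {B}.
None of the earlier sets intersect F, but {B} does.

1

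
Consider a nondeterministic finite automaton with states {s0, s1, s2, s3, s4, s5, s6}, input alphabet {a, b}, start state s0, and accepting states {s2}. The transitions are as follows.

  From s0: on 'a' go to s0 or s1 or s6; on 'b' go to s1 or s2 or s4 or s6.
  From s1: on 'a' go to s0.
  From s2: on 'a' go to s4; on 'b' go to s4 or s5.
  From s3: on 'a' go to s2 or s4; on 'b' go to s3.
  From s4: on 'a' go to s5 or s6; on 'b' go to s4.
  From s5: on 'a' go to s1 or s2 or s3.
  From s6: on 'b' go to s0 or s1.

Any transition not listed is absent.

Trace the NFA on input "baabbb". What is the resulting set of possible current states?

Start in {s0}.
Read 'b': s0→{s1, s2, s4, s6}; now {s1, s2, s4, s6}.
Read 'a': s1→{s0}, s2→{s4}, s4→{s5, s6}, s6→∅; now {s0, s4, s5, s6}.
Read 'a': s0→{s0, s1, s6}, s4→{s5, s6}, s5→{s1, s2, s3}, s6→∅; now {s0, s1, s2, s3, s5, s6}.
Read 'b': s0→{s1, s2, s4, s6}, s1→∅, s2→{s4, s5}, s3→{s3}, s5→∅, s6→{s0, s1}; now {s0, s1, s2, s3, s4, s5, s6}.
Read 'b': s0→{s1, s2, s4, s6}, s1→∅, s2→{s4, s5}, s3→{s3}, s4→{s4}, s5→∅, s6→{s0, s1}; now {s0, s1, s2, s3, s4, s5, s6}.
Read 'b': s0→{s1, s2, s4, s6}, s1→∅, s2→{s4, s5}, s3→{s3}, s4→{s4}, s5→∅, s6→{s0, s1}; now {s0, s1, s2, s3, s4, s5, s6}.

{s0, s1, s2, s3, s4, s5, s6}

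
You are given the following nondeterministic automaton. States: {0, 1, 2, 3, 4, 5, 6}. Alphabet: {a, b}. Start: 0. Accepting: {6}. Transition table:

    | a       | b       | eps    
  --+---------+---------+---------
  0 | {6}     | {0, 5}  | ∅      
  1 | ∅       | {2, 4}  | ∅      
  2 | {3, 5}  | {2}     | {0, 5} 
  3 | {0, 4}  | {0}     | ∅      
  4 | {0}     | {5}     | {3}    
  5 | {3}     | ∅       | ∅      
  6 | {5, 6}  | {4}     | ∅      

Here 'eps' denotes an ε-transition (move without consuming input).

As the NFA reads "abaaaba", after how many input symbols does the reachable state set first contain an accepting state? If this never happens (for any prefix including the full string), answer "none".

Start in {0}.
Read 'a': {0} → {6}.
None of the earlier sets intersect F, but {6} does.

1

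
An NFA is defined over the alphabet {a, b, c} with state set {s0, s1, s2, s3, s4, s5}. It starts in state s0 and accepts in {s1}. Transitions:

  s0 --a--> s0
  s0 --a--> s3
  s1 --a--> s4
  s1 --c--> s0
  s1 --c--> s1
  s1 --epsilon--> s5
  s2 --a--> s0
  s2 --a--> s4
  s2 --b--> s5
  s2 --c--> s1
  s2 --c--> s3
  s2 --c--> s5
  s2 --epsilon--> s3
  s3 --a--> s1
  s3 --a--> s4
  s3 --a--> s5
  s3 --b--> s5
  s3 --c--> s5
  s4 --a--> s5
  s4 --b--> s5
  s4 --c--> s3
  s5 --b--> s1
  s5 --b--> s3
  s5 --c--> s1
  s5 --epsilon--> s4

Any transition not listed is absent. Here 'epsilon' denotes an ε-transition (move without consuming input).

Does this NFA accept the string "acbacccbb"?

Start in {s0}.
Read 'a': {s0} → {s0, s3}.
Read 'c': {s0, s3} → {s4, s5}.
Read 'b': {s4, s5} → {s1, s3, s4, s5}.
Read 'a': {s1, s3, s4, s5} → {s1, s4, s5}.
Read 'c': {s1, s4, s5} → {s0, s1, s3, s4, s5}.
Read 'c': {s0, s1, s3, s4, s5} → {s0, s1, s3, s4, s5}.
Read 'c': {s0, s1, s3, s4, s5} → {s0, s1, s3, s4, s5}.
Read 'b': {s0, s1, s3, s4, s5} → {s1, s3, s4, s5}.
Read 'b': {s1, s3, s4, s5} → {s1, s3, s4, s5}.
The final set {s1, s3, s4, s5} contains the accepting state s1.

Yes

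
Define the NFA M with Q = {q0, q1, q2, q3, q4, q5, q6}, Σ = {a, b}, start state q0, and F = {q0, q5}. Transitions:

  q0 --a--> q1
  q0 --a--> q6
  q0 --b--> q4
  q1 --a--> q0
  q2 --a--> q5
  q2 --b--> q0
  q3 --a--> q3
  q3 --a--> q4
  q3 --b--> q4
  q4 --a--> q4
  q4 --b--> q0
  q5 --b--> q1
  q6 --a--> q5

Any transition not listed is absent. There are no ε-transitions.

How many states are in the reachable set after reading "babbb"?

1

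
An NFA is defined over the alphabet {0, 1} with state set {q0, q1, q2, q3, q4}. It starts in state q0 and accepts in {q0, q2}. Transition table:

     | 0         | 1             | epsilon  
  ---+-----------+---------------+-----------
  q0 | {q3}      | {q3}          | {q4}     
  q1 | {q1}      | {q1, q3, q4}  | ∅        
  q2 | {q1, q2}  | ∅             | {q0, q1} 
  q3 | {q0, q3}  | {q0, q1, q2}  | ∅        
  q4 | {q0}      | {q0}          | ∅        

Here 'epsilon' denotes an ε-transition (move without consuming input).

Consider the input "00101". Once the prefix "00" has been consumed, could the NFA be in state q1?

No

Start: ε-closure({q0}) = {q0, q4}.
Read '0': q0→{q3}, q4→{q0}; union {q0, q3}; ε-closure = {q0, q3, q4}.
Read '0': q0→{q3}, q3→{q0, q3}, q4→{q0}; union {q0, q3}; ε-closure = {q0, q3, q4}.
State q1 is not in {q0, q3, q4}.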